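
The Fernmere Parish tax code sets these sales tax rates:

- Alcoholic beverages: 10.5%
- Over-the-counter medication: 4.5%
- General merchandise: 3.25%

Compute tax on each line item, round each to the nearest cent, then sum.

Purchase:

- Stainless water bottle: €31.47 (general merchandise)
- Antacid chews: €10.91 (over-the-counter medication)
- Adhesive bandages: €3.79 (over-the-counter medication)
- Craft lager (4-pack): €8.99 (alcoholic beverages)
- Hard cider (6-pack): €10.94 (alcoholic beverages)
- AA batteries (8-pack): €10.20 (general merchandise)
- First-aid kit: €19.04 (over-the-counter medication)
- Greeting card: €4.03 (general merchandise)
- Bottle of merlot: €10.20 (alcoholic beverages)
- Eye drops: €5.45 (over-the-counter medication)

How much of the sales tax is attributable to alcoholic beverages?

Craft lager (4-pack) €8.99: alcoholic beverages → 10.5% → €0.94
Hard cider (6-pack) €10.94: alcoholic beverages → 10.5% → €1.15
Bottle of merlot €10.20: alcoholic beverages → 10.5% → €1.07
Tax on alcoholic beverages = €0.94 + €1.15 + €1.07 = €3.16

€3.16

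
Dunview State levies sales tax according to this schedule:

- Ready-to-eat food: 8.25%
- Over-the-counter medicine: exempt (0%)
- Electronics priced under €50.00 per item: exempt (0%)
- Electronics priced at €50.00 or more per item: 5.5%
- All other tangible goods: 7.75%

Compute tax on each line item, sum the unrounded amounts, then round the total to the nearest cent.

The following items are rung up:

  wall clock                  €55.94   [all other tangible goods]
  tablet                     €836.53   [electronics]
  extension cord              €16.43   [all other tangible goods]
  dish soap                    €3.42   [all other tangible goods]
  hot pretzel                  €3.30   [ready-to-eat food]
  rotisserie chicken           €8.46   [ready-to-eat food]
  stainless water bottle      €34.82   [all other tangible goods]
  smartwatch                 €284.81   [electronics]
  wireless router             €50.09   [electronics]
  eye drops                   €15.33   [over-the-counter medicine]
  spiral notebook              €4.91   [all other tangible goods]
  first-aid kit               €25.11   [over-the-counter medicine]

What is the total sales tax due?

€74.35

Wall clock €55.94: all other tangible goods → 7.75% → €4.33535
Tablet €836.53: electronics, €50.00 or more → 5.5% → €46.00915
Extension cord €16.43: all other tangible goods → 7.75% → €1.273325
Dish soap €3.42: all other tangible goods → 7.75% → €0.26505
Hot pretzel €3.30: ready-to-eat food → 8.25% → €0.27225
Rotisserie chicken €8.46: ready-to-eat food → 8.25% → €0.69795
Stainless water bottle €34.82: all other tangible goods → 7.75% → €2.69855
Smartwatch €284.81: electronics, €50.00 or more → 5.5% → €15.66455
Wireless router €50.09: electronics, €50.00 or more → 5.5% → €2.75495
Eye drops €15.33: over-the-counter medicine → 0% → €0.00
Spiral notebook €4.91: all other tangible goods → 7.75% → €0.380525
First-aid kit €25.11: over-the-counter medicine → 0% → €0.00
Unrounded tax sum = €74.35165 → €74.35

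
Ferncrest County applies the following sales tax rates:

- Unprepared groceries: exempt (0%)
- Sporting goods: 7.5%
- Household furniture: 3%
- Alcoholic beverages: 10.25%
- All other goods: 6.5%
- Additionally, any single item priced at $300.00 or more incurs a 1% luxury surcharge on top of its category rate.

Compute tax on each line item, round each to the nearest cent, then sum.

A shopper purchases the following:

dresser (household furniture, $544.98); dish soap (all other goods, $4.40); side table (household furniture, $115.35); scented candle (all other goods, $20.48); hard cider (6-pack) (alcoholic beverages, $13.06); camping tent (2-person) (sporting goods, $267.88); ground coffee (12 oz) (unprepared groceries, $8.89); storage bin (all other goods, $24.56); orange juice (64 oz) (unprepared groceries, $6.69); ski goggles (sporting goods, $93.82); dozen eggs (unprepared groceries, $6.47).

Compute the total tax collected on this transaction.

$56.95

Dresser $544.98: household furniture → 3% + 1% surcharge = 4% → $21.80
Dish soap $4.40: all other goods → 6.5% → $0.29
Side table $115.35: household furniture → 3% → $3.46
Scented candle $20.48: all other goods → 6.5% → $1.33
Hard cider (6-pack) $13.06: alcoholic beverages → 10.25% → $1.34
Camping tent (2-person) $267.88: sporting goods → 7.5% → $20.09
Ground coffee (12 oz) $8.89: unprepared groceries → 0% → $0.00
Storage bin $24.56: all other goods → 6.5% → $1.60
Orange juice (64 oz) $6.69: unprepared groceries → 0% → $0.00
Ski goggles $93.82: sporting goods → 7.5% → $7.04
Dozen eggs $6.47: unprepared groceries → 0% → $0.00
Total tax = $21.80 + $0.29 + $3.46 + $1.33 + $1.34 + $20.09 + $1.60 + $7.04 = $56.95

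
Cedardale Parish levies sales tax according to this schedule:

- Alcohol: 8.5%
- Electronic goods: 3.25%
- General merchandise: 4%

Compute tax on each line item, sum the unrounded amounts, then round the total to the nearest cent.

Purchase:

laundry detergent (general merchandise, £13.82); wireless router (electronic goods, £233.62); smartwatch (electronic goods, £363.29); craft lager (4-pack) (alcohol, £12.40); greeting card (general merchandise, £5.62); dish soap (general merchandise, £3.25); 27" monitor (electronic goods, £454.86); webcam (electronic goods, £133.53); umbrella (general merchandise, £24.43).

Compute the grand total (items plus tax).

Laundry detergent £13.82: general merchandise → 4% → £0.5528
Wireless router £233.62: electronic goods → 3.25% → £7.59265
Smartwatch £363.29: electronic goods → 3.25% → £11.806925
Craft lager (4-pack) £12.40: alcohol → 8.5% → £1.054
Greeting card £5.62: general merchandise → 4% → £0.2248
Dish soap £3.25: general merchandise → 4% → £0.13
27" monitor £454.86: electronic goods → 3.25% → £14.78295
Webcam £133.53: electronic goods → 3.25% → £4.339725
Umbrella £24.43: general merchandise → 4% → £0.9772
Subtotal = £1244.82; unrounded tax = £41.46105 → £41.46; total due = £1286.28

£1286.28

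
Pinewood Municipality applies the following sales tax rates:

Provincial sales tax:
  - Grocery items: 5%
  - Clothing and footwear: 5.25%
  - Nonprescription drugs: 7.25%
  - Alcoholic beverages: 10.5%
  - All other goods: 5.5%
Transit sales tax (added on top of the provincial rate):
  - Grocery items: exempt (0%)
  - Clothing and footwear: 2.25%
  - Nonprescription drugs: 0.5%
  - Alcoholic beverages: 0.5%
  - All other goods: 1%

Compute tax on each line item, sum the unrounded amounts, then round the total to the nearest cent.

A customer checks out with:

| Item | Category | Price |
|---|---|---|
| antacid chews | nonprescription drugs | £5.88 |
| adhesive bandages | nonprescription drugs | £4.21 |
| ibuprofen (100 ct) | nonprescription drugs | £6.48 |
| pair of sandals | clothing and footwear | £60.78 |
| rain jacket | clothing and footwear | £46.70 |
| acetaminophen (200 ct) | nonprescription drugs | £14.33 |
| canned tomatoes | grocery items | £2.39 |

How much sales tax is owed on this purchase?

Antacid chews £5.88: nonprescription drugs → 7.25% + 0.5% transit = 7.75% → £0.4557
Adhesive bandages £4.21: nonprescription drugs → 7.25% + 0.5% transit = 7.75% → £0.326275
Ibuprofen (100 ct) £6.48: nonprescription drugs → 7.25% + 0.5% transit = 7.75% → £0.5022
Pair of sandals £60.78: clothing and footwear → 5.25% + 2.25% transit = 7.5% → £4.5585
Rain jacket £46.70: clothing and footwear → 5.25% + 2.25% transit = 7.5% → £3.5025
Acetaminophen (200 ct) £14.33: nonprescription drugs → 7.25% + 0.5% transit = 7.75% → £1.110575
Canned tomatoes £2.39: grocery items → 5% + 0% transit = 5% → £0.1195
Unrounded tax sum = £10.57525 → £10.58

£10.58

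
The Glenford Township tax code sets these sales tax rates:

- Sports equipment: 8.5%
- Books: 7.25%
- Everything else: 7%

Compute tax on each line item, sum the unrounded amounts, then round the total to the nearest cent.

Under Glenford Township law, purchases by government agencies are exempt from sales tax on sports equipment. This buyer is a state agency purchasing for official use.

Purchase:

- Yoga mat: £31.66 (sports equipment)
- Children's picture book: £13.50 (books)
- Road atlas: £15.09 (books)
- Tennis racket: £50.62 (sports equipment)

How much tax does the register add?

Yoga mat £31.66: sports equipment, buyer-exempt → 0% → £0.00
Children's picture book £13.50: books → 7.25% → £0.97875
Road atlas £15.09: books → 7.25% → £1.094025
Tennis racket £50.62: sports equipment, buyer-exempt → 0% → £0.00
Unrounded tax sum = £2.072775 → £2.07

£2.07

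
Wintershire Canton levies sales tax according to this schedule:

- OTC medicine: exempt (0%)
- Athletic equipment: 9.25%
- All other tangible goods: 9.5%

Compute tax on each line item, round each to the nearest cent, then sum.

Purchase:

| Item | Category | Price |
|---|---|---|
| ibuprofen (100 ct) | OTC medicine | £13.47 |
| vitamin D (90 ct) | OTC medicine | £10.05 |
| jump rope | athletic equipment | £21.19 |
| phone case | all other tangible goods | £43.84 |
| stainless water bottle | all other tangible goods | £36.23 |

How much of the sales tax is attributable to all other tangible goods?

Phone case £43.84: all other tangible goods → 9.5% → £4.16
Stainless water bottle £36.23: all other tangible goods → 9.5% → £3.44
Tax on all other tangible goods = £4.16 + £3.44 = £7.60

£7.60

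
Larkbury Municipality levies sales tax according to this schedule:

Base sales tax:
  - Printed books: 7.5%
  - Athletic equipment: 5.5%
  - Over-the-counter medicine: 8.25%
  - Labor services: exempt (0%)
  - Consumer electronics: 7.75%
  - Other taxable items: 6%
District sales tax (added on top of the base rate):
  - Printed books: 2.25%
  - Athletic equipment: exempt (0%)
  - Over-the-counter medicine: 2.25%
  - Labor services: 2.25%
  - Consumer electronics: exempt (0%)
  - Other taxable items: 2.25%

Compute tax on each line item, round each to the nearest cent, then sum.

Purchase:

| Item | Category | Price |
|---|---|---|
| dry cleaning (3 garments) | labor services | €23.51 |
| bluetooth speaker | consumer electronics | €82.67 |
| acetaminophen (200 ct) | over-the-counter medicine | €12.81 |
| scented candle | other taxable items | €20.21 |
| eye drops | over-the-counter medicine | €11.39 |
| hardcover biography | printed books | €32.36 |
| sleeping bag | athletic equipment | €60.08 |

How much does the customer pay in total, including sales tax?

€260.65

Dry cleaning (3 garments) €23.51: labor services → 0% + 2.25% district = 2.25% → €0.53
Bluetooth speaker €82.67: consumer electronics → 7.75% + 0% district = 7.75% → €6.41
Acetaminophen (200 ct) €12.81: over-the-counter medicine → 8.25% + 2.25% district = 10.5% → €1.35
Scented candle €20.21: other taxable items → 6% + 2.25% district = 8.25% → €1.67
Eye drops €11.39: over-the-counter medicine → 8.25% + 2.25% district = 10.5% → €1.20
Hardcover biography €32.36: printed books → 7.5% + 2.25% district = 9.75% → €3.16
Sleeping bag €60.08: athletic equipment → 5.5% + 0% district = 5.5% → €3.30
Subtotal = €243.03; tax = €17.62; total due = €260.65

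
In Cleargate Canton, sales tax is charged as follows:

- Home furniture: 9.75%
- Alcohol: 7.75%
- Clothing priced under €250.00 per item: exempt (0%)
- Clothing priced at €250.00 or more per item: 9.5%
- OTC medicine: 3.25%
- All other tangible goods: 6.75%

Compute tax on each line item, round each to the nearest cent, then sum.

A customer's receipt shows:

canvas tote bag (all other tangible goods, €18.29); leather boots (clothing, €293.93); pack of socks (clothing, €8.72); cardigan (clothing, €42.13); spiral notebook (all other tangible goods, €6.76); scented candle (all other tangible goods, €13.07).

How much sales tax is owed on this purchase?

Canvas tote bag €18.29: all other tangible goods → 6.75% → €1.23
Leather boots €293.93: clothing, €250.00 or more → 9.5% → €27.92
Pack of socks €8.72: clothing, under €250.00 → 0% → €0.00
Cardigan €42.13: clothing, under €250.00 → 0% → €0.00
Spiral notebook €6.76: all other tangible goods → 6.75% → €0.46
Scented candle €13.07: all other tangible goods → 6.75% → €0.88
Total tax = €1.23 + €27.92 + €0.46 + €0.88 = €30.49

€30.49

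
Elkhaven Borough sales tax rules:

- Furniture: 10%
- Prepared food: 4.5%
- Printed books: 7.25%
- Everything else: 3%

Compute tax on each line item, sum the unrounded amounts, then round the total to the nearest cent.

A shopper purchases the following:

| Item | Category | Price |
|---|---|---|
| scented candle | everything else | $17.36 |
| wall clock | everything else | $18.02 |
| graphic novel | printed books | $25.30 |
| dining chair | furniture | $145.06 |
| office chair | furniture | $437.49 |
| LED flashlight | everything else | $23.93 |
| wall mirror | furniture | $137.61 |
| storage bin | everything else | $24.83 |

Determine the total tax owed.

$76.37

Scented candle $17.36: everything else → 3% → $0.5208
Wall clock $18.02: everything else → 3% → $0.5406
Graphic novel $25.30: printed books → 7.25% → $1.83425
Dining chair $145.06: furniture → 10% → $14.506
Office chair $437.49: furniture → 10% → $43.749
LED flashlight $23.93: everything else → 3% → $0.7179
Wall mirror $137.61: furniture → 10% → $13.761
Storage bin $24.83: everything else → 3% → $0.7449
Unrounded tax sum = $76.37445 → $76.37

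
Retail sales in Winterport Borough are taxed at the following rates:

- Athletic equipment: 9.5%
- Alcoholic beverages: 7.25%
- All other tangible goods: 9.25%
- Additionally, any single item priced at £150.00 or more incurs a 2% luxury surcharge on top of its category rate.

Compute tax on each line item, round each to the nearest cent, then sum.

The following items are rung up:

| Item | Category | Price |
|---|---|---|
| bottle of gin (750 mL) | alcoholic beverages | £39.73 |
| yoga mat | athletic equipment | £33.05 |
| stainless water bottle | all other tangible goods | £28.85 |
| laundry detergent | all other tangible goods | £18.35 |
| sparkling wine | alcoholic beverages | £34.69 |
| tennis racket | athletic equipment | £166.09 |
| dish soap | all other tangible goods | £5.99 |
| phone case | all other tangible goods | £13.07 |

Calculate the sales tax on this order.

Bottle of gin (750 mL) £39.73: alcoholic beverages → 7.25% → £2.88
Yoga mat £33.05: athletic equipment → 9.5% → £3.14
Stainless water bottle £28.85: all other tangible goods → 9.25% → £2.67
Laundry detergent £18.35: all other tangible goods → 9.25% → £1.70
Sparkling wine £34.69: alcoholic beverages → 7.25% → £2.52
Tennis racket £166.09: athletic equipment → 9.5% + 2% surcharge = 11.5% → £19.10
Dish soap £5.99: all other tangible goods → 9.25% → £0.55
Phone case £13.07: all other tangible goods → 9.25% → £1.21
Total tax = £2.88 + £3.14 + £2.67 + £1.70 + £2.52 + £19.10 + £0.55 + £1.21 = £33.77

£33.77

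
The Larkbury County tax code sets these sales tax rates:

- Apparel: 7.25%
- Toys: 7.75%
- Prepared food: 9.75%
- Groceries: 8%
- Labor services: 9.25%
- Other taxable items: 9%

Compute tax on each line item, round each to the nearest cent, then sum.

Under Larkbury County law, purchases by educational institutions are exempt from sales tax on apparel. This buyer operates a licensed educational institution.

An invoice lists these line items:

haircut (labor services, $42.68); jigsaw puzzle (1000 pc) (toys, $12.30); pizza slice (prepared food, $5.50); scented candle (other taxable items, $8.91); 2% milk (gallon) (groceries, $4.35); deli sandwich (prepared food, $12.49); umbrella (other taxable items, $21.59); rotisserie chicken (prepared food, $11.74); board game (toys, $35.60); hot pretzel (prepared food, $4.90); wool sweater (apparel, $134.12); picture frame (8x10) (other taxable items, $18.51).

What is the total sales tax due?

$15.80

Haircut $42.68: labor services → 9.25% → $3.95
Jigsaw puzzle (1000 pc) $12.30: toys → 7.75% → $0.95
Pizza slice $5.50: prepared food → 9.75% → $0.54
Scented candle $8.91: other taxable items → 9% → $0.80
2% milk (gallon) $4.35: groceries → 8% → $0.35
Deli sandwich $12.49: prepared food → 9.75% → $1.22
Umbrella $21.59: other taxable items → 9% → $1.94
Rotisserie chicken $11.74: prepared food → 9.75% → $1.14
Board game $35.60: toys → 7.75% → $2.76
Hot pretzel $4.90: prepared food → 9.75% → $0.48
Wool sweater $134.12: apparel, buyer-exempt → 0% → $0.00
Picture frame (8x10) $18.51: other taxable items → 9% → $1.67
Total tax = $3.95 + $0.95 + $0.54 + $0.80 + $0.35 + $1.22 + $1.94 + $1.14 + $2.76 + $0.48 + $1.67 = $15.80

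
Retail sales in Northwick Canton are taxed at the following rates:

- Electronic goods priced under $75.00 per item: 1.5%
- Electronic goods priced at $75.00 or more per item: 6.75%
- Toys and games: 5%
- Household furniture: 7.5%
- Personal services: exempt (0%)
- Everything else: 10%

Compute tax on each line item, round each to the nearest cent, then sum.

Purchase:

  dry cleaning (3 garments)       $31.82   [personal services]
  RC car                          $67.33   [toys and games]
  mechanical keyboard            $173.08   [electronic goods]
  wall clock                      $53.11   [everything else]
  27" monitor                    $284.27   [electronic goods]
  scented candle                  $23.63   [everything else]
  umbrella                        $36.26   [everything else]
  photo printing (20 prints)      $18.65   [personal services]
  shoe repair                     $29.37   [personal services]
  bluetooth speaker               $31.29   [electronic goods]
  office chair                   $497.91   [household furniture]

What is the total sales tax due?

$83.35

Dry cleaning (3 garments) $31.82: personal services → 0% → $0.00
RC car $67.33: toys and games → 5% → $3.37
Mechanical keyboard $173.08: electronic goods, $75.00 or more → 6.75% → $11.68
Wall clock $53.11: everything else → 10% → $5.31
27" monitor $284.27: electronic goods, $75.00 or more → 6.75% → $19.19
Scented candle $23.63: everything else → 10% → $2.36
Umbrella $36.26: everything else → 10% → $3.63
Photo printing (20 prints) $18.65: personal services → 0% → $0.00
Shoe repair $29.37: personal services → 0% → $0.00
Bluetooth speaker $31.29: electronic goods, under $75.00 → 1.5% → $0.47
Office chair $497.91: household furniture → 7.5% → $37.34
Total tax = $3.37 + $11.68 + $5.31 + $19.19 + $2.36 + $3.63 + $0.47 + $37.34 = $83.35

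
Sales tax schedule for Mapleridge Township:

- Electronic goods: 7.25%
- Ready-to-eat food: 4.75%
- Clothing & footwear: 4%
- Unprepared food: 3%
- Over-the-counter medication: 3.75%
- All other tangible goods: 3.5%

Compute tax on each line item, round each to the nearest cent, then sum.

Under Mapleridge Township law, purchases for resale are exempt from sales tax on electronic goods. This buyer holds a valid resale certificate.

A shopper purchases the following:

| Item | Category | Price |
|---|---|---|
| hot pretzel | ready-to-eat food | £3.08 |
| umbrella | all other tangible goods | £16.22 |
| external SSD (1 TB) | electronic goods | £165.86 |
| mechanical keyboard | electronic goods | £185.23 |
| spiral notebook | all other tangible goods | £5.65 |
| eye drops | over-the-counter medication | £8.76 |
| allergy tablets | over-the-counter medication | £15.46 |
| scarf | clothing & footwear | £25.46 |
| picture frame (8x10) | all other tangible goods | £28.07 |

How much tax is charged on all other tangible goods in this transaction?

£1.75

Umbrella £16.22: all other tangible goods → 3.5% → £0.57
Spiral notebook £5.65: all other tangible goods → 3.5% → £0.20
Picture frame (8x10) £28.07: all other tangible goods → 3.5% → £0.98
Tax on all other tangible goods = £0.57 + £0.20 + £0.98 = £1.75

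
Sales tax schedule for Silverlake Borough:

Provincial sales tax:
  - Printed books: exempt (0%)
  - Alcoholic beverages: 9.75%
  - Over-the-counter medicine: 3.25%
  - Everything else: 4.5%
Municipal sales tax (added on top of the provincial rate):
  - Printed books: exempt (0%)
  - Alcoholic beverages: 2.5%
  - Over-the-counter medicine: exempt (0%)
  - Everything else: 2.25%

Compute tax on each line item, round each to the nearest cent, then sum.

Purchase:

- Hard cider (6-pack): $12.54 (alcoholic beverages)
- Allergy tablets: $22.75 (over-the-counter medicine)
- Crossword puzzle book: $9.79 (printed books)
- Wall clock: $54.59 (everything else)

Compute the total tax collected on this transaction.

Hard cider (6-pack) $12.54: alcoholic beverages → 9.75% + 2.5% municipal = 12.25% → $1.54
Allergy tablets $22.75: over-the-counter medicine → 3.25% + 0% municipal = 3.25% → $0.74
Crossword puzzle book $9.79: printed books → 0% + 0% municipal = 0% → $0.00
Wall clock $54.59: everything else → 4.5% + 2.25% municipal = 6.75% → $3.68
Total tax = $1.54 + $0.74 + $3.68 = $5.96

$5.96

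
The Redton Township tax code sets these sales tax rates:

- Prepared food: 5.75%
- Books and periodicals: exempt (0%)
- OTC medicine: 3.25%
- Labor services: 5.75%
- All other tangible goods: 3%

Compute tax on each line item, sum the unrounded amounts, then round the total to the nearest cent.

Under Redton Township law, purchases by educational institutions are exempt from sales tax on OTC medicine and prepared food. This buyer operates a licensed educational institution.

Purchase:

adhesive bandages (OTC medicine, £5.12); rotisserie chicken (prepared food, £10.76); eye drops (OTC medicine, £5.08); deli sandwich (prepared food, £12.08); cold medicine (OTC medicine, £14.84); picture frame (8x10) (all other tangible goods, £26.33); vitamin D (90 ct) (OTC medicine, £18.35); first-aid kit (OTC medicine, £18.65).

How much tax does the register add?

Adhesive bandages £5.12: OTC medicine, buyer-exempt → 0% → £0.00
Rotisserie chicken £10.76: prepared food, buyer-exempt → 0% → £0.00
Eye drops £5.08: OTC medicine, buyer-exempt → 0% → £0.00
Deli sandwich £12.08: prepared food, buyer-exempt → 0% → £0.00
Cold medicine £14.84: OTC medicine, buyer-exempt → 0% → £0.00
Picture frame (8x10) £26.33: all other tangible goods → 3% → £0.7899
Vitamin D (90 ct) £18.35: OTC medicine, buyer-exempt → 0% → £0.00
First-aid kit £18.65: OTC medicine, buyer-exempt → 0% → £0.00
Unrounded tax sum = £0.7899 → £0.79

£0.79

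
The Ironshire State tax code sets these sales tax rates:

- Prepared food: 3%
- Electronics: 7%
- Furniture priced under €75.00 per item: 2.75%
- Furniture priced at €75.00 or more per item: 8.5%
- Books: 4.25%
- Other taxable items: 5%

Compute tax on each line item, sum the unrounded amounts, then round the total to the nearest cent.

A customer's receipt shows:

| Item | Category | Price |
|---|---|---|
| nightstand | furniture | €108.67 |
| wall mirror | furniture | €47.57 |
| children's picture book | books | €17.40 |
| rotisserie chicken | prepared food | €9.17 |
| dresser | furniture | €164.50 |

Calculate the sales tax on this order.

€25.54

Nightstand €108.67: furniture, €75.00 or more → 8.5% → €9.23695
Wall mirror €47.57: furniture, under €75.00 → 2.75% → €1.308175
Children's picture book €17.40: books → 4.25% → €0.7395
Rotisserie chicken €9.17: prepared food → 3% → €0.2751
Dresser €164.50: furniture, €75.00 or more → 8.5% → €13.9825
Unrounded tax sum = €25.542225 → €25.54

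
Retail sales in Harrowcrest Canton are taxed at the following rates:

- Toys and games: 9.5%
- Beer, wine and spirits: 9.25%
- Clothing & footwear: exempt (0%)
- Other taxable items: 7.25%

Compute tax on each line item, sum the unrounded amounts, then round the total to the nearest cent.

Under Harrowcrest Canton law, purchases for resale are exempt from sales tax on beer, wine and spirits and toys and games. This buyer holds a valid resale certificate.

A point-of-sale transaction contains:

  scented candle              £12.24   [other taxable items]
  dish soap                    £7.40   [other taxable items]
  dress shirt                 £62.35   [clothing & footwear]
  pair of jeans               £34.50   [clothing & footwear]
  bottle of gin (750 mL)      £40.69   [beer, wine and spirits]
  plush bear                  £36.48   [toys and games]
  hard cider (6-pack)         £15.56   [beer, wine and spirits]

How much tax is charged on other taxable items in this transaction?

£1.42

Scented candle £12.24: other taxable items → 7.25% → £0.8874
Dish soap £7.40: other taxable items → 7.25% → £0.5365
Tax on other taxable items: unrounded sum = £1.4239 → £1.42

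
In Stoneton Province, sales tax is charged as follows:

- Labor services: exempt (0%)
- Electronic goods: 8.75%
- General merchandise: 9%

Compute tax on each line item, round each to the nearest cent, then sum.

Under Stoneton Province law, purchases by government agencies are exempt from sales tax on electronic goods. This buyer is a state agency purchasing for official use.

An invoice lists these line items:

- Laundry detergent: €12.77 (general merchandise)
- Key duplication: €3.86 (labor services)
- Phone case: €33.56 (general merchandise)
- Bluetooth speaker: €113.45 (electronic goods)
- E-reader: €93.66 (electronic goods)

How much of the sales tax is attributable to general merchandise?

€4.17

Laundry detergent €12.77: general merchandise → 9% → €1.15
Phone case €33.56: general merchandise → 9% → €3.02
Tax on general merchandise = €1.15 + €3.02 = €4.17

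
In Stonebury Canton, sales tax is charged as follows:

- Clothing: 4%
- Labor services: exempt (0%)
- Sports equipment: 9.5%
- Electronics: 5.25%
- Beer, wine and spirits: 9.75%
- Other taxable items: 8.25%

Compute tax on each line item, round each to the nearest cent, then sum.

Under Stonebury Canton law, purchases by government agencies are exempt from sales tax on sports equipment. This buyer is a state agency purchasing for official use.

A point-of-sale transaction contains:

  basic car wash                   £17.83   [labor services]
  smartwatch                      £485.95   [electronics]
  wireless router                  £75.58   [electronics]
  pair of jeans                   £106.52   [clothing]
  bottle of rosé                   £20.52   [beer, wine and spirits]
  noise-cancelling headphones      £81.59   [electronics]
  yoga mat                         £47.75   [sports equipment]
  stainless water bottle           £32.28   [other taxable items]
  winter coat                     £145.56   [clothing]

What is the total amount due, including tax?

Basic car wash £17.83: labor services → 0% → £0.00
Smartwatch £485.95: electronics → 5.25% → £25.51
Wireless router £75.58: electronics → 5.25% → £3.97
Pair of jeans £106.52: clothing → 4% → £4.26
Bottle of rosé £20.52: beer, wine and spirits → 9.75% → £2.00
Noise-cancelling headphones £81.59: electronics → 5.25% → £4.28
Yoga mat £47.75: sports equipment, buyer-exempt → 0% → £0.00
Stainless water bottle £32.28: other taxable items → 8.25% → £2.66
Winter coat £145.56: clothing → 4% → £5.82
Subtotal = £1013.58; tax = £48.50; total due = £1062.08

£1062.08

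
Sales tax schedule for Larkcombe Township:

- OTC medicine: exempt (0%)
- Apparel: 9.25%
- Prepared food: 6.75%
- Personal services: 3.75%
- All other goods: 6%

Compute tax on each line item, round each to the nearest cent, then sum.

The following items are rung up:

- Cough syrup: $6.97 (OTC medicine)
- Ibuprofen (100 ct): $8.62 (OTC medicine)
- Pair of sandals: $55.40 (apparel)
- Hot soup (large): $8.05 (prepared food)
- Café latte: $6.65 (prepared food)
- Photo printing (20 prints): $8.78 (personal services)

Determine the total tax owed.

Cough syrup $6.97: OTC medicine → 0% → $0.00
Ibuprofen (100 ct) $8.62: OTC medicine → 0% → $0.00
Pair of sandals $55.40: apparel → 9.25% → $5.12
Hot soup (large) $8.05: prepared food → 6.75% → $0.54
Café latte $6.65: prepared food → 6.75% → $0.45
Photo printing (20 prints) $8.78: personal services → 3.75% → $0.33
Total tax = $5.12 + $0.54 + $0.45 + $0.33 = $6.44

$6.44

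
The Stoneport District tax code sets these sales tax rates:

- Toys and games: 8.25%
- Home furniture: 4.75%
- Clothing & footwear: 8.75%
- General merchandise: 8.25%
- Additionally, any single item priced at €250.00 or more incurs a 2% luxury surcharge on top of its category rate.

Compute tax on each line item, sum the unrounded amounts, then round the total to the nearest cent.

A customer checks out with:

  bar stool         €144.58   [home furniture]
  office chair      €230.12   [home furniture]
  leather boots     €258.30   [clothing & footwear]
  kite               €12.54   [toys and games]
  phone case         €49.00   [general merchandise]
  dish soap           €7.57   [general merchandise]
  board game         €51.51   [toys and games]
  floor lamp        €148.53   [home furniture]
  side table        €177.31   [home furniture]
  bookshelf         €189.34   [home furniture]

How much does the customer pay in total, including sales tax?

€1348.79

Bar stool €144.58: home furniture → 4.75% → €6.86755
Office chair €230.12: home furniture → 4.75% → €10.9307
Leather boots €258.30: clothing & footwear → 8.75% + 2% surcharge = 10.75% → €27.76725
Kite €12.54: toys and games → 8.25% → €1.03455
Phone case €49.00: general merchandise → 8.25% → €4.0425
Dish soap €7.57: general merchandise → 8.25% → €0.624525
Board game €51.51: toys and games → 8.25% → €4.249575
Floor lamp €148.53: home furniture → 4.75% → €7.055175
Side table €177.31: home furniture → 4.75% → €8.422225
Bookshelf €189.34: home furniture → 4.75% → €8.99365
Subtotal = €1268.80; unrounded tax = €79.9877 → €79.99; total due = €1348.79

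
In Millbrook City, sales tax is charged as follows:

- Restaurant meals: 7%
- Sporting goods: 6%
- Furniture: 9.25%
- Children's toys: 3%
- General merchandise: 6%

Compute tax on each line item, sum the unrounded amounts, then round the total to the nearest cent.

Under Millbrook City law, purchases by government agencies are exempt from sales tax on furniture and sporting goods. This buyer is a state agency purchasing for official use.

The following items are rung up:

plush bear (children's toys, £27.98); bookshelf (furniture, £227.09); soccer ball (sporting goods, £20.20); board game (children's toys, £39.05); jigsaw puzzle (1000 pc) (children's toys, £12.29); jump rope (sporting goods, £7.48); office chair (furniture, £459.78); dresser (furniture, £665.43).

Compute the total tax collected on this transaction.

£2.38

Plush bear £27.98: children's toys → 3% → £0.8394
Bookshelf £227.09: furniture, buyer-exempt → 0% → £0.00
Soccer ball £20.20: sporting goods, buyer-exempt → 0% → £0.00
Board game £39.05: children's toys → 3% → £1.1715
Jigsaw puzzle (1000 pc) £12.29: children's toys → 3% → £0.3687
Jump rope £7.48: sporting goods, buyer-exempt → 0% → £0.00
Office chair £459.78: furniture, buyer-exempt → 0% → £0.00
Dresser £665.43: furniture, buyer-exempt → 0% → £0.00
Unrounded tax sum = £2.3796 → £2.38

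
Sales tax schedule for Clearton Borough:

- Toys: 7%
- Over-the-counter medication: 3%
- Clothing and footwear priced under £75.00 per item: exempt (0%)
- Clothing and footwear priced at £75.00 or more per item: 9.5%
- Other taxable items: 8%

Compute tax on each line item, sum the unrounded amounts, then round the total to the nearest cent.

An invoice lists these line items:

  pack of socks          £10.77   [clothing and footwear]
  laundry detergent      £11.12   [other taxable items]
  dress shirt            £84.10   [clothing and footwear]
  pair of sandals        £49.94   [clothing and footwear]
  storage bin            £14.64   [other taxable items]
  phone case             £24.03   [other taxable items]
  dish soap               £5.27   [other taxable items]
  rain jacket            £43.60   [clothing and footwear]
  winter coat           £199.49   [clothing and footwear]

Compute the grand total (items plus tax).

£474.31

Pack of socks £10.77: clothing and footwear, under £75.00 → 0% → £0.00
Laundry detergent £11.12: other taxable items → 8% → £0.8896
Dress shirt £84.10: clothing and footwear, £75.00 or more → 9.5% → £7.9895
Pair of sandals £49.94: clothing and footwear, under £75.00 → 0% → £0.00
Storage bin £14.64: other taxable items → 8% → £1.1712
Phone case £24.03: other taxable items → 8% → £1.9224
Dish soap £5.27: other taxable items → 8% → £0.4216
Rain jacket £43.60: clothing and footwear, under £75.00 → 0% → £0.00
Winter coat £199.49: clothing and footwear, £75.00 or more → 9.5% → £18.95155
Subtotal = £442.96; unrounded tax = £31.34585 → £31.35; total due = £474.31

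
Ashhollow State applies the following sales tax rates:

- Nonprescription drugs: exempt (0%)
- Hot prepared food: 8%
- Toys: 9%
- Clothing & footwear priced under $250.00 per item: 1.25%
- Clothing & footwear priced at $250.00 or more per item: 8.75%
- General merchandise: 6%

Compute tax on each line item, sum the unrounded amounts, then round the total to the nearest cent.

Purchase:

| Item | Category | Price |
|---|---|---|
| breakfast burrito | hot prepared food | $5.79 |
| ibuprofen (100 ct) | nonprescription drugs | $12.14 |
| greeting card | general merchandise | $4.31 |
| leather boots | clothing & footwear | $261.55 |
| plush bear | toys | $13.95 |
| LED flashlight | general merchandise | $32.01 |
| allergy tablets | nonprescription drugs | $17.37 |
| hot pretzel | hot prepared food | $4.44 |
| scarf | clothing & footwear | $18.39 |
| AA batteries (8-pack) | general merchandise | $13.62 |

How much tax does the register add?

$28.19

Breakfast burrito $5.79: hot prepared food → 8% → $0.4632
Ibuprofen (100 ct) $12.14: nonprescription drugs → 0% → $0.00
Greeting card $4.31: general merchandise → 6% → $0.2586
Leather boots $261.55: clothing & footwear, $250.00 or more → 8.75% → $22.885625
Plush bear $13.95: toys → 9% → $1.2555
LED flashlight $32.01: general merchandise → 6% → $1.9206
Allergy tablets $17.37: nonprescription drugs → 0% → $0.00
Hot pretzel $4.44: hot prepared food → 8% → $0.3552
Scarf $18.39: clothing & footwear, under $250.00 → 1.25% → $0.229875
AA batteries (8-pack) $13.62: general merchandise → 6% → $0.8172
Unrounded tax sum = $28.1858 → $28.19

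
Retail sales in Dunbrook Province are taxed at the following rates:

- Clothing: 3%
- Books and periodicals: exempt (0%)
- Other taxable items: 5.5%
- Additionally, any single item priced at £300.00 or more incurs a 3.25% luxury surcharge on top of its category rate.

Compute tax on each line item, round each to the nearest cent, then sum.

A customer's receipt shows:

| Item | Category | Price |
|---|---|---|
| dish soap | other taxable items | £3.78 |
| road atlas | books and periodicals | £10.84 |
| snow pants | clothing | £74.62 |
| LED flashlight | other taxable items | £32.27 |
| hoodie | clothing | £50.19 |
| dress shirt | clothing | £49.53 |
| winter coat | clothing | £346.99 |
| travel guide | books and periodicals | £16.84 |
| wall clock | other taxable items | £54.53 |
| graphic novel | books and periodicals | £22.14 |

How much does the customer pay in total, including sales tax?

£693.64

Dish soap £3.78: other taxable items → 5.5% → £0.21
Road atlas £10.84: books and periodicals → 0% → £0.00
Snow pants £74.62: clothing → 3% → £2.24
LED flashlight £32.27: other taxable items → 5.5% → £1.77
Hoodie £50.19: clothing → 3% → £1.51
Dress shirt £49.53: clothing → 3% → £1.49
Winter coat £346.99: clothing → 3% + 3.25% surcharge = 6.25% → £21.69
Travel guide £16.84: books and periodicals → 0% → £0.00
Wall clock £54.53: other taxable items → 5.5% → £3.00
Graphic novel £22.14: books and periodicals → 0% → £0.00
Subtotal = £661.73; tax = £31.91; total due = £693.64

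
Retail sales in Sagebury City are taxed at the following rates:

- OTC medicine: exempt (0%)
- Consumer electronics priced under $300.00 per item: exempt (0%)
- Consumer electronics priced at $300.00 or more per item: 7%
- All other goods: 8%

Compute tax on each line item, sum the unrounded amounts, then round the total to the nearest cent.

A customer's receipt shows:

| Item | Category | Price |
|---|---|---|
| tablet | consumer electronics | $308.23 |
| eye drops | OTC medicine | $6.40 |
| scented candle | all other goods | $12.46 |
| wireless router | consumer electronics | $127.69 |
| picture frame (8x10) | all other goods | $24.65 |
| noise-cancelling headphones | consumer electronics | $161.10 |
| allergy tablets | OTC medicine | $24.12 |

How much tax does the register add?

$24.54

Tablet $308.23: consumer electronics, $300.00 or more → 7% → $21.5761
Eye drops $6.40: OTC medicine → 0% → $0.00
Scented candle $12.46: all other goods → 8% → $0.9968
Wireless router $127.69: consumer electronics, under $300.00 → 0% → $0.00
Picture frame (8x10) $24.65: all other goods → 8% → $1.972
Noise-cancelling headphones $161.10: consumer electronics, under $300.00 → 0% → $0.00
Allergy tablets $24.12: OTC medicine → 0% → $0.00
Unrounded tax sum = $24.5449 → $24.54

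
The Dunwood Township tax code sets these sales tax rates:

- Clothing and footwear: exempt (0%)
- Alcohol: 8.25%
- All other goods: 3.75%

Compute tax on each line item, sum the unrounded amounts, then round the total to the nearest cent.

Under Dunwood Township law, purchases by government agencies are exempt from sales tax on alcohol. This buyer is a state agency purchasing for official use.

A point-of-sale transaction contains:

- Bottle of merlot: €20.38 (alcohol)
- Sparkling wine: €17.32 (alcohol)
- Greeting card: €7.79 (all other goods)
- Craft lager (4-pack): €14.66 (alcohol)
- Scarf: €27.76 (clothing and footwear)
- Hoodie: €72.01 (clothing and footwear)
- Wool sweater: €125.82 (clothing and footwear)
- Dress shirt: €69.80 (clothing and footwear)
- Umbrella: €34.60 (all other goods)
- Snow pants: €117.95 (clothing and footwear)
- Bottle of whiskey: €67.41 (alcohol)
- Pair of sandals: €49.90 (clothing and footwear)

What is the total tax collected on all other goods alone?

Greeting card €7.79: all other goods → 3.75% → €0.292125
Umbrella €34.60: all other goods → 3.75% → €1.2975
Tax on all other goods: unrounded sum = €1.589625 → €1.59

€1.59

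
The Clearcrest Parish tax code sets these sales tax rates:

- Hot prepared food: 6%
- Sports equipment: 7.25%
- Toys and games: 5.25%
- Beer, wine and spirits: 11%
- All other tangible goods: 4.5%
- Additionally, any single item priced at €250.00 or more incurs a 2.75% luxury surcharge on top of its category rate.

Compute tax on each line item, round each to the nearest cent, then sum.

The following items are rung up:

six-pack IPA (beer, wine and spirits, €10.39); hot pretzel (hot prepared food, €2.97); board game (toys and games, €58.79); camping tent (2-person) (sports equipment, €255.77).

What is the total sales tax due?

€29.99

Six-pack IPA €10.39: beer, wine and spirits → 11% → €1.14
Hot pretzel €2.97: hot prepared food → 6% → €0.18
Board game €58.79: toys and games → 5.25% → €3.09
Camping tent (2-person) €255.77: sports equipment → 7.25% + 2.75% surcharge = 10% → €25.58
Total tax = €1.14 + €0.18 + €3.09 + €25.58 = €29.99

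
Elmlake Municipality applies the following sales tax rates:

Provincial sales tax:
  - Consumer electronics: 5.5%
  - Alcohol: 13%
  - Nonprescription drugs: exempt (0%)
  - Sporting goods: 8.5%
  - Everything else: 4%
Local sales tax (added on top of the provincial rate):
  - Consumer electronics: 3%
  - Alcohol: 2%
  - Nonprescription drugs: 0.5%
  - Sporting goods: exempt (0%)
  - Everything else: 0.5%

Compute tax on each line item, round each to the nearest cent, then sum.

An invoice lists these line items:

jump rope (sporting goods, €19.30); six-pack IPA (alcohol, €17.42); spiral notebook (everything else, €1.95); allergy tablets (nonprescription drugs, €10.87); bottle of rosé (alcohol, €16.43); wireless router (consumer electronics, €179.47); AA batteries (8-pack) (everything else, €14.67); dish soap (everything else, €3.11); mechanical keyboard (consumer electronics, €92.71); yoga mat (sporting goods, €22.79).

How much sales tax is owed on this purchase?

€32.72

Jump rope €19.30: sporting goods → 8.5% + 0% local = 8.5% → €1.64
Six-pack IPA €17.42: alcohol → 13% + 2% local = 15% → €2.61
Spiral notebook €1.95: everything else → 4% + 0.5% local = 4.5% → €0.09
Allergy tablets €10.87: nonprescription drugs → 0% + 0.5% local = 0.5% → €0.05
Bottle of rosé €16.43: alcohol → 13% + 2% local = 15% → €2.46
Wireless router €179.47: consumer electronics → 5.5% + 3% local = 8.5% → €15.25
AA batteries (8-pack) €14.67: everything else → 4% + 0.5% local = 4.5% → €0.66
Dish soap €3.11: everything else → 4% + 0.5% local = 4.5% → €0.14
Mechanical keyboard €92.71: consumer electronics → 5.5% + 3% local = 8.5% → €7.88
Yoga mat €22.79: sporting goods → 8.5% + 0% local = 8.5% → €1.94
Total tax = €1.64 + €2.61 + €0.09 + €0.05 + €2.46 + €15.25 + €0.66 + €0.14 + €7.88 + €1.94 = €32.72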